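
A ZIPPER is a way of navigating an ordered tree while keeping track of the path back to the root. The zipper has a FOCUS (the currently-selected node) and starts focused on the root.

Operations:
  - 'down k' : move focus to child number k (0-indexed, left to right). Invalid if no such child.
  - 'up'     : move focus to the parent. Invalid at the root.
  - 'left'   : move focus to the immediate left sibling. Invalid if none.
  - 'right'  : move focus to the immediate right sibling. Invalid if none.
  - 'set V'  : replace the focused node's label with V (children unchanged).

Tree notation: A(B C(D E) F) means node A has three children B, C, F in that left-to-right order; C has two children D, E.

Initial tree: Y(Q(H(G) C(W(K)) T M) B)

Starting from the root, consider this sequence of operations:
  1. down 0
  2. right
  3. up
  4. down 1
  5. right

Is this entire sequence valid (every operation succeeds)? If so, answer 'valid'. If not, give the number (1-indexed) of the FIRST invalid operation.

Answer: 5

Derivation:
Step 1 (down 0): focus=Q path=0 depth=1 children=['H', 'C', 'T', 'M'] left=[] right=['B'] parent=Y
Step 2 (right): focus=B path=1 depth=1 children=[] left=['Q'] right=[] parent=Y
Step 3 (up): focus=Y path=root depth=0 children=['Q', 'B'] (at root)
Step 4 (down 1): focus=B path=1 depth=1 children=[] left=['Q'] right=[] parent=Y
Step 5 (right): INVALID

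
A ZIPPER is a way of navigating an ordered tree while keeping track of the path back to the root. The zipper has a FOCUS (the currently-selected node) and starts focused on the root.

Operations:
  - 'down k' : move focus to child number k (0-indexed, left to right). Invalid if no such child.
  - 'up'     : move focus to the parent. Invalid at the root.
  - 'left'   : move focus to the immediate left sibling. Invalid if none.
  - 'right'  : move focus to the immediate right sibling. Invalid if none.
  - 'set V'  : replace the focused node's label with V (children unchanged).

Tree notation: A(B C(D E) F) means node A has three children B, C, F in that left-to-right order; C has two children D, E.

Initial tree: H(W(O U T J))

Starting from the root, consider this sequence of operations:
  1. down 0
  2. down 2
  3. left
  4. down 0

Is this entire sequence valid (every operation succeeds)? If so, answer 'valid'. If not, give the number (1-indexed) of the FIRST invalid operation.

Answer: 4

Derivation:
Step 1 (down 0): focus=W path=0 depth=1 children=['O', 'U', 'T', 'J'] left=[] right=[] parent=H
Step 2 (down 2): focus=T path=0/2 depth=2 children=[] left=['O', 'U'] right=['J'] parent=W
Step 3 (left): focus=U path=0/1 depth=2 children=[] left=['O'] right=['T', 'J'] parent=W
Step 4 (down 0): INVALID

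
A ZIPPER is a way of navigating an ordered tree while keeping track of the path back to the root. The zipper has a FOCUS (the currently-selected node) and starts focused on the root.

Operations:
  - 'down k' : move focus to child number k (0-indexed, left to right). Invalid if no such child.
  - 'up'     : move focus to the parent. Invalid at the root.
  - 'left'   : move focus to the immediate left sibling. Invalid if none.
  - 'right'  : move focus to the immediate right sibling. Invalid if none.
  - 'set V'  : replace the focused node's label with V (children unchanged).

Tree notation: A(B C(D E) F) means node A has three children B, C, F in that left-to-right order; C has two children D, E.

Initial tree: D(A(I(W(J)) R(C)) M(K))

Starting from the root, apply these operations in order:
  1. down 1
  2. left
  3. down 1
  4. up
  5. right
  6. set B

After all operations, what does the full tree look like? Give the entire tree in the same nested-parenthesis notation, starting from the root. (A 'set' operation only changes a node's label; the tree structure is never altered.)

Step 1 (down 1): focus=M path=1 depth=1 children=['K'] left=['A'] right=[] parent=D
Step 2 (left): focus=A path=0 depth=1 children=['I', 'R'] left=[] right=['M'] parent=D
Step 3 (down 1): focus=R path=0/1 depth=2 children=['C'] left=['I'] right=[] parent=A
Step 4 (up): focus=A path=0 depth=1 children=['I', 'R'] left=[] right=['M'] parent=D
Step 5 (right): focus=M path=1 depth=1 children=['K'] left=['A'] right=[] parent=D
Step 6 (set B): focus=B path=1 depth=1 children=['K'] left=['A'] right=[] parent=D

Answer: D(A(I(W(J)) R(C)) B(K))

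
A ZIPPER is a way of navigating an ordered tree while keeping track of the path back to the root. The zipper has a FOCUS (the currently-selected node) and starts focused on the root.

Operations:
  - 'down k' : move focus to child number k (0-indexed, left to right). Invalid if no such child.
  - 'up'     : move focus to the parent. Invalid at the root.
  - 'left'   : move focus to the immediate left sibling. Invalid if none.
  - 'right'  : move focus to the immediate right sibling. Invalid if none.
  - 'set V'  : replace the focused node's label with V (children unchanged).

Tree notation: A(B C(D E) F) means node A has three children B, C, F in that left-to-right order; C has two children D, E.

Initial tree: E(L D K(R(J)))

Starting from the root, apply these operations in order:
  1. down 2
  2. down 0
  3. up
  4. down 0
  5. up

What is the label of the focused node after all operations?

Answer: K

Derivation:
Step 1 (down 2): focus=K path=2 depth=1 children=['R'] left=['L', 'D'] right=[] parent=E
Step 2 (down 0): focus=R path=2/0 depth=2 children=['J'] left=[] right=[] parent=K
Step 3 (up): focus=K path=2 depth=1 children=['R'] left=['L', 'D'] right=[] parent=E
Step 4 (down 0): focus=R path=2/0 depth=2 children=['J'] left=[] right=[] parent=K
Step 5 (up): focus=K path=2 depth=1 children=['R'] left=['L', 'D'] right=[] parent=E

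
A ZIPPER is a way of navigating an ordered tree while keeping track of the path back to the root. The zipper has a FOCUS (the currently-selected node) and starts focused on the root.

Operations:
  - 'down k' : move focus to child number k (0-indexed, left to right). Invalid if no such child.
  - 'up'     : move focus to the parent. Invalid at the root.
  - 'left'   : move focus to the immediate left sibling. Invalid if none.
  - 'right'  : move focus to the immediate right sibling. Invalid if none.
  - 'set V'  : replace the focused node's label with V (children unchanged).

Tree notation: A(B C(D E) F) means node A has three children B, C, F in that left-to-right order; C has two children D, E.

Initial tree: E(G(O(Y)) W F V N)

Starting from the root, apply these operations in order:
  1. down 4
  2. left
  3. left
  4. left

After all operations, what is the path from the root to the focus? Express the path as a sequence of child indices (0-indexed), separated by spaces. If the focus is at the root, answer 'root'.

Step 1 (down 4): focus=N path=4 depth=1 children=[] left=['G', 'W', 'F', 'V'] right=[] parent=E
Step 2 (left): focus=V path=3 depth=1 children=[] left=['G', 'W', 'F'] right=['N'] parent=E
Step 3 (left): focus=F path=2 depth=1 children=[] left=['G', 'W'] right=['V', 'N'] parent=E
Step 4 (left): focus=W path=1 depth=1 children=[] left=['G'] right=['F', 'V', 'N'] parent=E

Answer: 1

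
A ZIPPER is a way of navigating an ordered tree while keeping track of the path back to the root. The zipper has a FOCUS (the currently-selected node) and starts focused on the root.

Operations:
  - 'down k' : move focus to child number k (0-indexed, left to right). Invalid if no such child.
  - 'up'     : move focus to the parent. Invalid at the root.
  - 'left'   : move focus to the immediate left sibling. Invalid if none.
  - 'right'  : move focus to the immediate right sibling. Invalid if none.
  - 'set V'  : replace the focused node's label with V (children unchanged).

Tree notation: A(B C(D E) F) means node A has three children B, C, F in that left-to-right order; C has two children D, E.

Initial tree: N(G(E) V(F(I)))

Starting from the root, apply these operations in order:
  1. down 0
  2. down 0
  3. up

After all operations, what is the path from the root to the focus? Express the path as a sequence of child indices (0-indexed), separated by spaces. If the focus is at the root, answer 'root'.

Answer: 0

Derivation:
Step 1 (down 0): focus=G path=0 depth=1 children=['E'] left=[] right=['V'] parent=N
Step 2 (down 0): focus=E path=0/0 depth=2 children=[] left=[] right=[] parent=G
Step 3 (up): focus=G path=0 depth=1 children=['E'] left=[] right=['V'] parent=N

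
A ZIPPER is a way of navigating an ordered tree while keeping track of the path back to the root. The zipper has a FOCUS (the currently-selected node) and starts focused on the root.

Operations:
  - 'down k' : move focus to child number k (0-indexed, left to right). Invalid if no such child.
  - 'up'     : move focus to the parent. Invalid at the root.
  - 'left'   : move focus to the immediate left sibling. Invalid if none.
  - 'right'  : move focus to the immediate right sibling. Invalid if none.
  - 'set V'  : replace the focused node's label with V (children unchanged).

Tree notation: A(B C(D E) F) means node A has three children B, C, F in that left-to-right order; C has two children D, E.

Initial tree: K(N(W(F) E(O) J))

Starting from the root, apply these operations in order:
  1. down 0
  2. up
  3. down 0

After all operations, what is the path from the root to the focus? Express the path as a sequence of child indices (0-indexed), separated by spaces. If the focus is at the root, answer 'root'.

Answer: 0

Derivation:
Step 1 (down 0): focus=N path=0 depth=1 children=['W', 'E', 'J'] left=[] right=[] parent=K
Step 2 (up): focus=K path=root depth=0 children=['N'] (at root)
Step 3 (down 0): focus=N path=0 depth=1 children=['W', 'E', 'J'] left=[] right=[] parent=K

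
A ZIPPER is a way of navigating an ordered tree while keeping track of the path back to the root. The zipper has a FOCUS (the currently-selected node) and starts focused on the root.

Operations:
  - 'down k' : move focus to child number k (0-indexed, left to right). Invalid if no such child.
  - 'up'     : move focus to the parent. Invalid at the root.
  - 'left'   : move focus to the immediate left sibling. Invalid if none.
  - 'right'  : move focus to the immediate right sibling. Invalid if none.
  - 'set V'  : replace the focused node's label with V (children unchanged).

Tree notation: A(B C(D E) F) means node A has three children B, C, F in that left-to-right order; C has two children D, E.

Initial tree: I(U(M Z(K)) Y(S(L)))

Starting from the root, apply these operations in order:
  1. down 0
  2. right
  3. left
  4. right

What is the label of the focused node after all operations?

Step 1 (down 0): focus=U path=0 depth=1 children=['M', 'Z'] left=[] right=['Y'] parent=I
Step 2 (right): focus=Y path=1 depth=1 children=['S'] left=['U'] right=[] parent=I
Step 3 (left): focus=U path=0 depth=1 children=['M', 'Z'] left=[] right=['Y'] parent=I
Step 4 (right): focus=Y path=1 depth=1 children=['S'] left=['U'] right=[] parent=I

Answer: Y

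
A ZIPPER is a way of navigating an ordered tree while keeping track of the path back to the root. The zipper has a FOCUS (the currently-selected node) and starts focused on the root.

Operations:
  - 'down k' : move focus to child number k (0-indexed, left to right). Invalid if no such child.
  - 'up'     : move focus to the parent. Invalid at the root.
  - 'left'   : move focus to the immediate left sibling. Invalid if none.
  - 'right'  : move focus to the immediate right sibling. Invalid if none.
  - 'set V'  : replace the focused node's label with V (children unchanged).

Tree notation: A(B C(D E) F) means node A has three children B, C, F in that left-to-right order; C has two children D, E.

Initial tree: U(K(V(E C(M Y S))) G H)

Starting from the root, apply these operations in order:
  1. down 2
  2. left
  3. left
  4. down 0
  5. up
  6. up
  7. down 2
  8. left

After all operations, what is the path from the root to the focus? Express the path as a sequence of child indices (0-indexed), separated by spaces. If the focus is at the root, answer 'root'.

Step 1 (down 2): focus=H path=2 depth=1 children=[] left=['K', 'G'] right=[] parent=U
Step 2 (left): focus=G path=1 depth=1 children=[] left=['K'] right=['H'] parent=U
Step 3 (left): focus=K path=0 depth=1 children=['V'] left=[] right=['G', 'H'] parent=U
Step 4 (down 0): focus=V path=0/0 depth=2 children=['E', 'C'] left=[] right=[] parent=K
Step 5 (up): focus=K path=0 depth=1 children=['V'] left=[] right=['G', 'H'] parent=U
Step 6 (up): focus=U path=root depth=0 children=['K', 'G', 'H'] (at root)
Step 7 (down 2): focus=H path=2 depth=1 children=[] left=['K', 'G'] right=[] parent=U
Step 8 (left): focus=G path=1 depth=1 children=[] left=['K'] right=['H'] parent=U

Answer: 1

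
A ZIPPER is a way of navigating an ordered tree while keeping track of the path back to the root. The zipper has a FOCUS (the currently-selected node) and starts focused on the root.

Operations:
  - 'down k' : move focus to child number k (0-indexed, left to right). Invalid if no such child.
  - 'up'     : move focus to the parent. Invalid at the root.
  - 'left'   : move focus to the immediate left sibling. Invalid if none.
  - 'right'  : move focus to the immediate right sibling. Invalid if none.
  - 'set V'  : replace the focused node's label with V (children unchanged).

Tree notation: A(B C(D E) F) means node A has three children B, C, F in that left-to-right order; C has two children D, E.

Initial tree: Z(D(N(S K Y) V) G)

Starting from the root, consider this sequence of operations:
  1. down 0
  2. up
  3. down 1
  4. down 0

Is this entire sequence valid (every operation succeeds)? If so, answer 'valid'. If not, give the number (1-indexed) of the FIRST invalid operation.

Step 1 (down 0): focus=D path=0 depth=1 children=['N', 'V'] left=[] right=['G'] parent=Z
Step 2 (up): focus=Z path=root depth=0 children=['D', 'G'] (at root)
Step 3 (down 1): focus=G path=1 depth=1 children=[] left=['D'] right=[] parent=Z
Step 4 (down 0): INVALID

Answer: 4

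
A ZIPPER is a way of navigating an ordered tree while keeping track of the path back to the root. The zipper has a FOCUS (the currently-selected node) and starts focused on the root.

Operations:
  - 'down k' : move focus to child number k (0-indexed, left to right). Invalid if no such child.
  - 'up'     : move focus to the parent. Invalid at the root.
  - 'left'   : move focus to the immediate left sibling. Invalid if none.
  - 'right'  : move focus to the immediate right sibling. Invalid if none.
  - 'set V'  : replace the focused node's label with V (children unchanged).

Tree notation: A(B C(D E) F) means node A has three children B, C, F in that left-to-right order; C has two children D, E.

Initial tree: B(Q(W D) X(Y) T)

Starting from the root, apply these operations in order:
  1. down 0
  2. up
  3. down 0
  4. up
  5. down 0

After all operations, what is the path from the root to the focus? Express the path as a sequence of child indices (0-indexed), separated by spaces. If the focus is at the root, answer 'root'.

Answer: 0

Derivation:
Step 1 (down 0): focus=Q path=0 depth=1 children=['W', 'D'] left=[] right=['X', 'T'] parent=B
Step 2 (up): focus=B path=root depth=0 children=['Q', 'X', 'T'] (at root)
Step 3 (down 0): focus=Q path=0 depth=1 children=['W', 'D'] left=[] right=['X', 'T'] parent=B
Step 4 (up): focus=B path=root depth=0 children=['Q', 'X', 'T'] (at root)
Step 5 (down 0): focus=Q path=0 depth=1 children=['W', 'D'] left=[] right=['X', 'T'] parent=B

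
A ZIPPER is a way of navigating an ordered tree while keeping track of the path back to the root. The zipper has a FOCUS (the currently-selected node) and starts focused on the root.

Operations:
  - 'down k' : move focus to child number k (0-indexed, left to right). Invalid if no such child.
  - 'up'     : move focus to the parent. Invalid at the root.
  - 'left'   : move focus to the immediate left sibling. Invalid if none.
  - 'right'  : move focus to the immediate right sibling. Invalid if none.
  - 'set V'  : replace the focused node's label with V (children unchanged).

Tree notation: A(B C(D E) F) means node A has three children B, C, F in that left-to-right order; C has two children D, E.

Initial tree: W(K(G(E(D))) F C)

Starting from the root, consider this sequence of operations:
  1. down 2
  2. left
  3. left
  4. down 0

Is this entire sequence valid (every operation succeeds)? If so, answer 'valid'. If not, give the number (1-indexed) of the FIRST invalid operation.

Answer: valid

Derivation:
Step 1 (down 2): focus=C path=2 depth=1 children=[] left=['K', 'F'] right=[] parent=W
Step 2 (left): focus=F path=1 depth=1 children=[] left=['K'] right=['C'] parent=W
Step 3 (left): focus=K path=0 depth=1 children=['G'] left=[] right=['F', 'C'] parent=W
Step 4 (down 0): focus=G path=0/0 depth=2 children=['E'] left=[] right=[] parent=K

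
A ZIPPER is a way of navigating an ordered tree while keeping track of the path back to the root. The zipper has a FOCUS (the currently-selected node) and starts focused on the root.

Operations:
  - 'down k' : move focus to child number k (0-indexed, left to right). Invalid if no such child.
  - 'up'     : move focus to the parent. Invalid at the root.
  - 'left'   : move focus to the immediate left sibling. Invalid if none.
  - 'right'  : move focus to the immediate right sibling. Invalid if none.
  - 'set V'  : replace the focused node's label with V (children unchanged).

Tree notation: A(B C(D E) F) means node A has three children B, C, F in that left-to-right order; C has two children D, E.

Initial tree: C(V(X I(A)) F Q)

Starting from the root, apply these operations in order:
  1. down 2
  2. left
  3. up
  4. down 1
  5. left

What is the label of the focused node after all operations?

Answer: V

Derivation:
Step 1 (down 2): focus=Q path=2 depth=1 children=[] left=['V', 'F'] right=[] parent=C
Step 2 (left): focus=F path=1 depth=1 children=[] left=['V'] right=['Q'] parent=C
Step 3 (up): focus=C path=root depth=0 children=['V', 'F', 'Q'] (at root)
Step 4 (down 1): focus=F path=1 depth=1 children=[] left=['V'] right=['Q'] parent=C
Step 5 (left): focus=V path=0 depth=1 children=['X', 'I'] left=[] right=['F', 'Q'] parent=C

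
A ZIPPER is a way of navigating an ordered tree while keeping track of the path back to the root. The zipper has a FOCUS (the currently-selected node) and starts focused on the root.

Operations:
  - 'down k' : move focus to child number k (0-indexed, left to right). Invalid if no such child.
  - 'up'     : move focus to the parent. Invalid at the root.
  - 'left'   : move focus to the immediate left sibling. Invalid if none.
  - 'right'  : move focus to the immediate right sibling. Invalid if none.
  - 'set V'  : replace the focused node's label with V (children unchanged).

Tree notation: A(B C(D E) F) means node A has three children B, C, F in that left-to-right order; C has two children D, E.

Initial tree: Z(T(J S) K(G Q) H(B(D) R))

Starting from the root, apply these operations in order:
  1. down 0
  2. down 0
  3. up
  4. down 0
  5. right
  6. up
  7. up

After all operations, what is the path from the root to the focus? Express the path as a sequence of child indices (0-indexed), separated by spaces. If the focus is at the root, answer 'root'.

Answer: root

Derivation:
Step 1 (down 0): focus=T path=0 depth=1 children=['J', 'S'] left=[] right=['K', 'H'] parent=Z
Step 2 (down 0): focus=J path=0/0 depth=2 children=[] left=[] right=['S'] parent=T
Step 3 (up): focus=T path=0 depth=1 children=['J', 'S'] left=[] right=['K', 'H'] parent=Z
Step 4 (down 0): focus=J path=0/0 depth=2 children=[] left=[] right=['S'] parent=T
Step 5 (right): focus=S path=0/1 depth=2 children=[] left=['J'] right=[] parent=T
Step 6 (up): focus=T path=0 depth=1 children=['J', 'S'] left=[] right=['K', 'H'] parent=Z
Step 7 (up): focus=Z path=root depth=0 children=['T', 'K', 'H'] (at root)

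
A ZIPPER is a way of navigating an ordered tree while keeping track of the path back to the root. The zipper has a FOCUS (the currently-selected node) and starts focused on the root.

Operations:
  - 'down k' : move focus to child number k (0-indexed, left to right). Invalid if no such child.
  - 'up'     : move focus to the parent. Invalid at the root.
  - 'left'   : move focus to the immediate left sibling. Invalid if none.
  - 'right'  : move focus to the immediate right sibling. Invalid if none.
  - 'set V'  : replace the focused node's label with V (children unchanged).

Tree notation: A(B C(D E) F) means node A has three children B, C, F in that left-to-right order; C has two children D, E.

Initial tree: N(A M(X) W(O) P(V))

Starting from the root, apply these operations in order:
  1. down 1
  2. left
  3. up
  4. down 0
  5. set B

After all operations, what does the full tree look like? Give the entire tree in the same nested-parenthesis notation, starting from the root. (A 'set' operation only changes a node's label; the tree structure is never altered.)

Step 1 (down 1): focus=M path=1 depth=1 children=['X'] left=['A'] right=['W', 'P'] parent=N
Step 2 (left): focus=A path=0 depth=1 children=[] left=[] right=['M', 'W', 'P'] parent=N
Step 3 (up): focus=N path=root depth=0 children=['A', 'M', 'W', 'P'] (at root)
Step 4 (down 0): focus=A path=0 depth=1 children=[] left=[] right=['M', 'W', 'P'] parent=N
Step 5 (set B): focus=B path=0 depth=1 children=[] left=[] right=['M', 'W', 'P'] parent=N

Answer: N(B M(X) W(O) P(V))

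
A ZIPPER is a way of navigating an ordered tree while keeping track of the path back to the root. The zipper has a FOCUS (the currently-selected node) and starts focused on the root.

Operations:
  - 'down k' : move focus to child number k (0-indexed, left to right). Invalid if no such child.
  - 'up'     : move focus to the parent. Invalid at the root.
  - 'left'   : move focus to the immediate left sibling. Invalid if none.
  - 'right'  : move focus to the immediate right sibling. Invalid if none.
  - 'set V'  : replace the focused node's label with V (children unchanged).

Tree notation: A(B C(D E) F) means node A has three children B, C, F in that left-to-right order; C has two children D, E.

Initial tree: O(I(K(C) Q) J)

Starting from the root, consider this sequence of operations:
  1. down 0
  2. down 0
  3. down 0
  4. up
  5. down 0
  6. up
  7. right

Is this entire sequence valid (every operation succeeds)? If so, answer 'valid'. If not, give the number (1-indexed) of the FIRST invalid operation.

Answer: valid

Derivation:
Step 1 (down 0): focus=I path=0 depth=1 children=['K', 'Q'] left=[] right=['J'] parent=O
Step 2 (down 0): focus=K path=0/0 depth=2 children=['C'] left=[] right=['Q'] parent=I
Step 3 (down 0): focus=C path=0/0/0 depth=3 children=[] left=[] right=[] parent=K
Step 4 (up): focus=K path=0/0 depth=2 children=['C'] left=[] right=['Q'] parent=I
Step 5 (down 0): focus=C path=0/0/0 depth=3 children=[] left=[] right=[] parent=K
Step 6 (up): focus=K path=0/0 depth=2 children=['C'] left=[] right=['Q'] parent=I
Step 7 (right): focus=Q path=0/1 depth=2 children=[] left=['K'] right=[] parent=I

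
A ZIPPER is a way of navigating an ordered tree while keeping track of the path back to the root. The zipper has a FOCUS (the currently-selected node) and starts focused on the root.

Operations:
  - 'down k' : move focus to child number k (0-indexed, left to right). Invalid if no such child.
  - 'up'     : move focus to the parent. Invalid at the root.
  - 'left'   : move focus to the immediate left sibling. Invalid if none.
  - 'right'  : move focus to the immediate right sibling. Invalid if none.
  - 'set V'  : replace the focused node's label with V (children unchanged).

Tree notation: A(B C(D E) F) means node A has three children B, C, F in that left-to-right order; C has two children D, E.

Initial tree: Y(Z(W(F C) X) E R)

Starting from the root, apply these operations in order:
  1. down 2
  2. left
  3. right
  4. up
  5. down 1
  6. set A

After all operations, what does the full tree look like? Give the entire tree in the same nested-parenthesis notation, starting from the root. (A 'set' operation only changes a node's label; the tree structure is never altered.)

Answer: Y(Z(W(F C) X) A R)

Derivation:
Step 1 (down 2): focus=R path=2 depth=1 children=[] left=['Z', 'E'] right=[] parent=Y
Step 2 (left): focus=E path=1 depth=1 children=[] left=['Z'] right=['R'] parent=Y
Step 3 (right): focus=R path=2 depth=1 children=[] left=['Z', 'E'] right=[] parent=Y
Step 4 (up): focus=Y path=root depth=0 children=['Z', 'E', 'R'] (at root)
Step 5 (down 1): focus=E path=1 depth=1 children=[] left=['Z'] right=['R'] parent=Y
Step 6 (set A): focus=A path=1 depth=1 children=[] left=['Z'] right=['R'] parent=Y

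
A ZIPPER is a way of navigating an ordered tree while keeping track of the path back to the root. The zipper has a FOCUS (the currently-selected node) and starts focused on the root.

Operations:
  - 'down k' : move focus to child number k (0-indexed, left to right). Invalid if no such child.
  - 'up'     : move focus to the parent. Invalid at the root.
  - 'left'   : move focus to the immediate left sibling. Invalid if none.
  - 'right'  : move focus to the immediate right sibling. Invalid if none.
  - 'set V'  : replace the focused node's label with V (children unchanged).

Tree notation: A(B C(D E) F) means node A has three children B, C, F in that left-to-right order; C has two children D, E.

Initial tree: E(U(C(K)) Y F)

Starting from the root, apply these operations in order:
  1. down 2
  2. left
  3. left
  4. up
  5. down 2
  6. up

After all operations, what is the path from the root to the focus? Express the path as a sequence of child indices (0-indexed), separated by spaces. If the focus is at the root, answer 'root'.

Answer: root

Derivation:
Step 1 (down 2): focus=F path=2 depth=1 children=[] left=['U', 'Y'] right=[] parent=E
Step 2 (left): focus=Y path=1 depth=1 children=[] left=['U'] right=['F'] parent=E
Step 3 (left): focus=U path=0 depth=1 children=['C'] left=[] right=['Y', 'F'] parent=E
Step 4 (up): focus=E path=root depth=0 children=['U', 'Y', 'F'] (at root)
Step 5 (down 2): focus=F path=2 depth=1 children=[] left=['U', 'Y'] right=[] parent=E
Step 6 (up): focus=E path=root depth=0 children=['U', 'Y', 'F'] (at root)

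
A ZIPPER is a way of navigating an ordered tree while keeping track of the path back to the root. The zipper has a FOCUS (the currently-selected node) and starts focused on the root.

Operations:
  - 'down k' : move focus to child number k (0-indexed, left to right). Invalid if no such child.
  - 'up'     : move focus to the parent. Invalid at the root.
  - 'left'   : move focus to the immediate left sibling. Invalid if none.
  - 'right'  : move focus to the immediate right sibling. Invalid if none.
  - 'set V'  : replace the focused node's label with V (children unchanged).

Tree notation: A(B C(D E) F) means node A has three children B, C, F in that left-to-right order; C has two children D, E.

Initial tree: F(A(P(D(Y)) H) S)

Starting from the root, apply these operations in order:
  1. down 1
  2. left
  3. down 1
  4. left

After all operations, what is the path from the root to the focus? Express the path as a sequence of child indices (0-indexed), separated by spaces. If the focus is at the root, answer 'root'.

Answer: 0 0

Derivation:
Step 1 (down 1): focus=S path=1 depth=1 children=[] left=['A'] right=[] parent=F
Step 2 (left): focus=A path=0 depth=1 children=['P', 'H'] left=[] right=['S'] parent=F
Step 3 (down 1): focus=H path=0/1 depth=2 children=[] left=['P'] right=[] parent=A
Step 4 (left): focus=P path=0/0 depth=2 children=['D'] left=[] right=['H'] parent=A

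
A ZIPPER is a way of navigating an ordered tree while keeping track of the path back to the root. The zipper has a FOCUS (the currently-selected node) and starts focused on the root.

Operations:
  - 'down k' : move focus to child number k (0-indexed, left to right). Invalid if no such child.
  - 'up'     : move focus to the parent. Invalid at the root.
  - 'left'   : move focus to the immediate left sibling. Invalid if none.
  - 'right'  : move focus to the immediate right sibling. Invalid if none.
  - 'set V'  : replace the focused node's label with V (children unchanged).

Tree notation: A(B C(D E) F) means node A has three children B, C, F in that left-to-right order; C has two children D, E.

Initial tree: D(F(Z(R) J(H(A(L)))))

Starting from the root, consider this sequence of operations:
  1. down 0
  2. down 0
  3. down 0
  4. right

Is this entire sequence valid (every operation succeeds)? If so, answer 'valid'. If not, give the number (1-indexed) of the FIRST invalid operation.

Step 1 (down 0): focus=F path=0 depth=1 children=['Z', 'J'] left=[] right=[] parent=D
Step 2 (down 0): focus=Z path=0/0 depth=2 children=['R'] left=[] right=['J'] parent=F
Step 3 (down 0): focus=R path=0/0/0 depth=3 children=[] left=[] right=[] parent=Z
Step 4 (right): INVALID

Answer: 4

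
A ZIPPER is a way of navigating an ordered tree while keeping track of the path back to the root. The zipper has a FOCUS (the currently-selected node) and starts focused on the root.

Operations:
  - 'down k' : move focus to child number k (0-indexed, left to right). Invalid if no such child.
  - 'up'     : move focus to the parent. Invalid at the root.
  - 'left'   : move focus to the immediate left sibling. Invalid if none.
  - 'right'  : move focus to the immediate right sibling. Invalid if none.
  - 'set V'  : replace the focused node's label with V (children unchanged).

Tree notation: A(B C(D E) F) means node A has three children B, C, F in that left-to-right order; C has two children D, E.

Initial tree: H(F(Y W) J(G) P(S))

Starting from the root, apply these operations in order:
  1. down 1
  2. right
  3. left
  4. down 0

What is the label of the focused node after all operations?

Answer: G

Derivation:
Step 1 (down 1): focus=J path=1 depth=1 children=['G'] left=['F'] right=['P'] parent=H
Step 2 (right): focus=P path=2 depth=1 children=['S'] left=['F', 'J'] right=[] parent=H
Step 3 (left): focus=J path=1 depth=1 children=['G'] left=['F'] right=['P'] parent=H
Step 4 (down 0): focus=G path=1/0 depth=2 children=[] left=[] right=[] parent=J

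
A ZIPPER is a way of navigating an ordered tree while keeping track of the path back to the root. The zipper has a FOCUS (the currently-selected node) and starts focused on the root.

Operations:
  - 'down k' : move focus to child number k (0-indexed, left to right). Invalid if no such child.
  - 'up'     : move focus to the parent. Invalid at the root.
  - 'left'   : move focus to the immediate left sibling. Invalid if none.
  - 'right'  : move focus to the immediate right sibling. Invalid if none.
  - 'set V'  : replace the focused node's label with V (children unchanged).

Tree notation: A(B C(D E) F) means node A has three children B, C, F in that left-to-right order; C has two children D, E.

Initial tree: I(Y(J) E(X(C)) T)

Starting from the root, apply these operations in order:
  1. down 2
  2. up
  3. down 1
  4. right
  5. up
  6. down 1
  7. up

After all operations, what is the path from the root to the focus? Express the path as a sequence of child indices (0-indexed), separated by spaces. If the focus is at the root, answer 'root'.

Answer: root

Derivation:
Step 1 (down 2): focus=T path=2 depth=1 children=[] left=['Y', 'E'] right=[] parent=I
Step 2 (up): focus=I path=root depth=0 children=['Y', 'E', 'T'] (at root)
Step 3 (down 1): focus=E path=1 depth=1 children=['X'] left=['Y'] right=['T'] parent=I
Step 4 (right): focus=T path=2 depth=1 children=[] left=['Y', 'E'] right=[] parent=I
Step 5 (up): focus=I path=root depth=0 children=['Y', 'E', 'T'] (at root)
Step 6 (down 1): focus=E path=1 depth=1 children=['X'] left=['Y'] right=['T'] parent=I
Step 7 (up): focus=I path=root depth=0 children=['Y', 'E', 'T'] (at root)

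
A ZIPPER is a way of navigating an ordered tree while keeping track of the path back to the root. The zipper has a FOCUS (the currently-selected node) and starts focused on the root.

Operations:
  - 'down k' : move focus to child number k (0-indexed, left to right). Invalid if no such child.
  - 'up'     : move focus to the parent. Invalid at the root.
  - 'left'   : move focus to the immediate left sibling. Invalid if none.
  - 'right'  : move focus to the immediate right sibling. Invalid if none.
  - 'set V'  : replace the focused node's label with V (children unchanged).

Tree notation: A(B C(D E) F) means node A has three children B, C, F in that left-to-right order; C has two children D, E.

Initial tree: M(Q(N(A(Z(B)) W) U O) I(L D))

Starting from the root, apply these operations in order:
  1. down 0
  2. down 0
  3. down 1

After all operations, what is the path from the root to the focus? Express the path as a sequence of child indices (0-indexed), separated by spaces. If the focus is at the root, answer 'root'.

Step 1 (down 0): focus=Q path=0 depth=1 children=['N', 'U', 'O'] left=[] right=['I'] parent=M
Step 2 (down 0): focus=N path=0/0 depth=2 children=['A', 'W'] left=[] right=['U', 'O'] parent=Q
Step 3 (down 1): focus=W path=0/0/1 depth=3 children=[] left=['A'] right=[] parent=N

Answer: 0 0 1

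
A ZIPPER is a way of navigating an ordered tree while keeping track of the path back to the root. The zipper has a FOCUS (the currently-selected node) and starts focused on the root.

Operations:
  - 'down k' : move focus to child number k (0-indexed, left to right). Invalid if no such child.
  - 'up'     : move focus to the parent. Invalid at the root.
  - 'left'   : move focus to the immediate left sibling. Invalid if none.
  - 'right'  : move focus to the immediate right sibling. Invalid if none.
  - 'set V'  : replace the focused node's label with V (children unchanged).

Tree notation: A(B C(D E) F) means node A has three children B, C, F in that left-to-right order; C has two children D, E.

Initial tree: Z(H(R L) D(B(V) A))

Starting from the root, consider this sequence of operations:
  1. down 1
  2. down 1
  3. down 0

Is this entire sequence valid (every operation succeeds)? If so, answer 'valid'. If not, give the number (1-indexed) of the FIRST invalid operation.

Answer: 3

Derivation:
Step 1 (down 1): focus=D path=1 depth=1 children=['B', 'A'] left=['H'] right=[] parent=Z
Step 2 (down 1): focus=A path=1/1 depth=2 children=[] left=['B'] right=[] parent=D
Step 3 (down 0): INVALID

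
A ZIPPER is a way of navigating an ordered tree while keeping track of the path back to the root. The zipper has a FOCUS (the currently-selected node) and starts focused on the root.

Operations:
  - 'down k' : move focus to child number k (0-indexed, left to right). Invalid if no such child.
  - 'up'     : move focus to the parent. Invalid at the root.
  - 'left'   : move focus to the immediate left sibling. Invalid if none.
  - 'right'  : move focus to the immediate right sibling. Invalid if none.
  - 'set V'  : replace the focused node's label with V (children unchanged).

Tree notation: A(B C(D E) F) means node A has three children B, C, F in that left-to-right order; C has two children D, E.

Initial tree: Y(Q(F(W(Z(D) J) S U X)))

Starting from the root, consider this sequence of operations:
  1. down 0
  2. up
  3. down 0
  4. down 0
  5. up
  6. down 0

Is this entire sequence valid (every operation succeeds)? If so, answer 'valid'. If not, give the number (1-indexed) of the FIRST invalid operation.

Step 1 (down 0): focus=Q path=0 depth=1 children=['F'] left=[] right=[] parent=Y
Step 2 (up): focus=Y path=root depth=0 children=['Q'] (at root)
Step 3 (down 0): focus=Q path=0 depth=1 children=['F'] left=[] right=[] parent=Y
Step 4 (down 0): focus=F path=0/0 depth=2 children=['W', 'S', 'U', 'X'] left=[] right=[] parent=Q
Step 5 (up): focus=Q path=0 depth=1 children=['F'] left=[] right=[] parent=Y
Step 6 (down 0): focus=F path=0/0 depth=2 children=['W', 'S', 'U', 'X'] left=[] right=[] parent=Q

Answer: valid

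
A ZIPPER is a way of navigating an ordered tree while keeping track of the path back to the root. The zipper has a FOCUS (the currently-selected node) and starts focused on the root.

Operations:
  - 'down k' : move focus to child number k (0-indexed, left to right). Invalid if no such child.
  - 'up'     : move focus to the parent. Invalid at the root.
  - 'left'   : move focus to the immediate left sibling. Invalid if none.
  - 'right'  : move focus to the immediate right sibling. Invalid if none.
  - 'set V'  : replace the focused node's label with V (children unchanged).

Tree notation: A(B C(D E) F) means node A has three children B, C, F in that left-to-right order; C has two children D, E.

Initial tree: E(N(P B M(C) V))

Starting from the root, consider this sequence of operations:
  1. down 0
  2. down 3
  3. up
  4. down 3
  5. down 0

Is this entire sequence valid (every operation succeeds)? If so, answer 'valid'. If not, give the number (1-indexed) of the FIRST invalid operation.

Step 1 (down 0): focus=N path=0 depth=1 children=['P', 'B', 'M', 'V'] left=[] right=[] parent=E
Step 2 (down 3): focus=V path=0/3 depth=2 children=[] left=['P', 'B', 'M'] right=[] parent=N
Step 3 (up): focus=N path=0 depth=1 children=['P', 'B', 'M', 'V'] left=[] right=[] parent=E
Step 4 (down 3): focus=V path=0/3 depth=2 children=[] left=['P', 'B', 'M'] right=[] parent=N
Step 5 (down 0): INVALID

Answer: 5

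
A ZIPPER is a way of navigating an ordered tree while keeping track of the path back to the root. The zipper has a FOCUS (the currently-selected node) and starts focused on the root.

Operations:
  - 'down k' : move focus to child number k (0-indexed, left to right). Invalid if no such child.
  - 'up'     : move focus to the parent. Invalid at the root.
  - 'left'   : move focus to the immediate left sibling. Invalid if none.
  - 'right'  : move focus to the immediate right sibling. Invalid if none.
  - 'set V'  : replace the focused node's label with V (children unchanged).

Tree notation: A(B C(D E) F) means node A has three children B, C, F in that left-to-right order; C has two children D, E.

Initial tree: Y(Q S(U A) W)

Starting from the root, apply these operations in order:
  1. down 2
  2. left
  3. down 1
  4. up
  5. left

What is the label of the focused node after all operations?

Answer: Q

Derivation:
Step 1 (down 2): focus=W path=2 depth=1 children=[] left=['Q', 'S'] right=[] parent=Y
Step 2 (left): focus=S path=1 depth=1 children=['U', 'A'] left=['Q'] right=['W'] parent=Y
Step 3 (down 1): focus=A path=1/1 depth=2 children=[] left=['U'] right=[] parent=S
Step 4 (up): focus=S path=1 depth=1 children=['U', 'A'] left=['Q'] right=['W'] parent=Y
Step 5 (left): focus=Q path=0 depth=1 children=[] left=[] right=['S', 'W'] parent=Y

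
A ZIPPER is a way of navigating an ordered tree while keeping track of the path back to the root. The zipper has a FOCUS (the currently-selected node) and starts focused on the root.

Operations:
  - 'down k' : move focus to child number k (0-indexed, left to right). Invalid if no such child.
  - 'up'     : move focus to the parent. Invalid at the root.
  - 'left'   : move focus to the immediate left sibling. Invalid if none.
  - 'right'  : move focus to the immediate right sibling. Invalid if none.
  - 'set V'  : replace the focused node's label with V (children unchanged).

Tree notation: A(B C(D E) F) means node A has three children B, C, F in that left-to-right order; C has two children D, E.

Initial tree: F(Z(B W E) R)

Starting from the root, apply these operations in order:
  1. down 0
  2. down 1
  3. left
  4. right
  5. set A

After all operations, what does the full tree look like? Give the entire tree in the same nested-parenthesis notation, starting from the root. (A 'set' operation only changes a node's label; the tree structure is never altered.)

Step 1 (down 0): focus=Z path=0 depth=1 children=['B', 'W', 'E'] left=[] right=['R'] parent=F
Step 2 (down 1): focus=W path=0/1 depth=2 children=[] left=['B'] right=['E'] parent=Z
Step 3 (left): focus=B path=0/0 depth=2 children=[] left=[] right=['W', 'E'] parent=Z
Step 4 (right): focus=W path=0/1 depth=2 children=[] left=['B'] right=['E'] parent=Z
Step 5 (set A): focus=A path=0/1 depth=2 children=[] left=['B'] right=['E'] parent=Z

Answer: F(Z(B A E) R)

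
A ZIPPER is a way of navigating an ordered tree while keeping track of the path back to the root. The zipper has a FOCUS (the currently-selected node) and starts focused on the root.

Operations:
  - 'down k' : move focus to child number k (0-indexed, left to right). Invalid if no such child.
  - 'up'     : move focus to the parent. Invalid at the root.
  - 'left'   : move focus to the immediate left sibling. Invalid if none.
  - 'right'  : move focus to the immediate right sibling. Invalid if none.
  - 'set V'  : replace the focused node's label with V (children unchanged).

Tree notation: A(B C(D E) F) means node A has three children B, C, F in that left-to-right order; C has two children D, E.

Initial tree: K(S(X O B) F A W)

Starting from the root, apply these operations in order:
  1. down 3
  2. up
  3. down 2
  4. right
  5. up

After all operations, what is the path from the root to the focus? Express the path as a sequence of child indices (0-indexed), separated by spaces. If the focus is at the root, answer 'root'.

Answer: root

Derivation:
Step 1 (down 3): focus=W path=3 depth=1 children=[] left=['S', 'F', 'A'] right=[] parent=K
Step 2 (up): focus=K path=root depth=0 children=['S', 'F', 'A', 'W'] (at root)
Step 3 (down 2): focus=A path=2 depth=1 children=[] left=['S', 'F'] right=['W'] parent=K
Step 4 (right): focus=W path=3 depth=1 children=[] left=['S', 'F', 'A'] right=[] parent=K
Step 5 (up): focus=K path=root depth=0 children=['S', 'F', 'A', 'W'] (at root)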